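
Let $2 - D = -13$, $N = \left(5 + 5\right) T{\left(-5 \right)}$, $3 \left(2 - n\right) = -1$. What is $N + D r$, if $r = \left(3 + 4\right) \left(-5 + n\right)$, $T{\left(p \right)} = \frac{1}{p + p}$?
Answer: $-281$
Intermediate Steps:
$n = \frac{7}{3}$ ($n = 2 - - \frac{1}{3} = 2 + \frac{1}{3} = \frac{7}{3} \approx 2.3333$)
$T{\left(p \right)} = \frac{1}{2 p}$
$r = - \frac{56}{3}$ ($r = \left(3 + 4\right) \left(-5 + \frac{7}{3}\right) = 7 \left(- \frac{8}{3}\right) = - \frac{56}{3} \approx -18.667$)
$N = -1$ ($N = \left(5 + 5\right) \frac{1}{2 \left(-5\right)} = 10 \cdot \frac{1}{2} \left(- \frac{1}{5}\right) = 10 \left(- \frac{1}{10}\right) = -1$)
$D = 15$ ($D = 2 - -13 = 2 + 13 = 15$)
$N + D r = -1 + 15 \left(- \frac{56}{3}\right) = -1 - 280 = -281$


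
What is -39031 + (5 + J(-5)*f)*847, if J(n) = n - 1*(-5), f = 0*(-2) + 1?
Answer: -34796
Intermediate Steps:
f = 1 (f = 0 + 1 = 1)
J(n) = 5 + n (J(n) = n + 5 = 5 + n)
-39031 + (5 + J(-5)*f)*847 = -39031 + (5 + (5 - 5)*1)*847 = -39031 + (5 + 0*1)*847 = -39031 + (5 + 0)*847 = -39031 + 5*847 = -39031 + 4235 = -34796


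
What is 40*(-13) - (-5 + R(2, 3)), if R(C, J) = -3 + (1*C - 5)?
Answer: -509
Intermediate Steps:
R(C, J) = -8 + C (R(C, J) = -3 + (C - 5) = -3 + (-5 + C) = -8 + C)
40*(-13) - (-5 + R(2, 3)) = 40*(-13) - (-5 + (-8 + 2)) = -520 - (-5 - 6) = -520 - 1*(-11) = -520 + 11 = -509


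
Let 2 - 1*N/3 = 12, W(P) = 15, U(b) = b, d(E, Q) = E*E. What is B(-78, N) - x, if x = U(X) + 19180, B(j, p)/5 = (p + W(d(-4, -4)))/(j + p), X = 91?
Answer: -693731/36 ≈ -19270.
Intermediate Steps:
d(E, Q) = E²
N = -30 (N = 6 - 3*12 = 6 - 36 = -30)
B(j, p) = 5*(15 + p)/(j + p) (B(j, p) = 5*((p + 15)/(j + p)) = 5*((15 + p)/(j + p)) = 5*(15 + p)/(j + p))
x = 19271 (x = 91 + 19180 = 19271)
B(-78, N) - x = 5*(15 - 30)/(-78 - 30) - 1*19271 = 5*(-15)/(-108) - 19271 = 5*(-1/108)*(-15) - 19271 = 25/36 - 19271 = -693731/36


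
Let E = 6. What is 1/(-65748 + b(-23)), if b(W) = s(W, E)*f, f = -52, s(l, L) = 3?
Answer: -1/65904 ≈ -1.5174e-5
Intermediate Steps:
b(W) = -156 (b(W) = 3*(-52) = -156)
1/(-65748 + b(-23)) = 1/(-65748 - 156) = 1/(-65904) = -1/65904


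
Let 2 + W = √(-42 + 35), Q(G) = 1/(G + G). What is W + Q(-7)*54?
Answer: -41/7 + I*√7 ≈ -5.8571 + 2.6458*I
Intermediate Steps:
Q(G) = 1/(2*G)
W = -2 + I*√7 (W = -2 + √(-42 + 35) = -2 + √(-7) = -2 + I*√7 ≈ -2.0 + 2.6458*I)
W + Q(-7)*54 = (-2 + I*√7) + ((½)/(-7))*54 = (-2 + I*√7) + ((½)*(-⅐))*54 = (-2 + I*√7) - 1/14*54 = (-2 + I*√7) - 27/7 = -41/7 + I*√7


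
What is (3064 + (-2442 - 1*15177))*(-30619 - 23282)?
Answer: 784529055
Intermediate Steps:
(3064 + (-2442 - 1*15177))*(-30619 - 23282) = (3064 + (-2442 - 15177))*(-53901) = (3064 - 17619)*(-53901) = -14555*(-53901) = 784529055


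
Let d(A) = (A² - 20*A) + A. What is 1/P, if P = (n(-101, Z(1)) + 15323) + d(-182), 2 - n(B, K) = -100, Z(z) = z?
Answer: 1/52007 ≈ 1.9228e-5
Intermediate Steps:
d(A) = A² - 19*A
n(B, K) = 102 (n(B, K) = 2 - 1*(-100) = 2 + 100 = 102)
P = 52007 (P = (102 + 15323) - 182*(-19 - 182) = 15425 - 182*(-201) = 15425 + 36582 = 52007)
1/P = 1/52007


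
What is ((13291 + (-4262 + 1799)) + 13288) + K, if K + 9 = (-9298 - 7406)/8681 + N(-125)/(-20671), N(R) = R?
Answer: 4325535230498/179444951 ≈ 24105.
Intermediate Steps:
K = -1959207818/179444951 (K = -9 + ((-9298 - 7406)/8681 - 125/(-20671)) = -9 + (-16704*1/8681 - 125*(-1/20671)) = -9 + (-16704/8681 + 125/20671) = -9 - 344203259/179444951 = -1959207818/179444951 ≈ -10.918)
((13291 + (-4262 + 1799)) + 13288) + K = ((13291 + (-4262 + 1799)) + 13288) - 1959207818/179444951 = ((13291 - 2463) + 13288) - 1959207818/179444951 = (10828 + 13288) - 1959207818/179444951 = 24116 - 1959207818/179444951 = 4325535230498/179444951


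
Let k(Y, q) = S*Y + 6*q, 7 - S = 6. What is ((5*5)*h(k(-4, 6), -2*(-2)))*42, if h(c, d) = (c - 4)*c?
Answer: 940800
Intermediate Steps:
S = 1 (S = 7 - 1*6 = 7 - 6 = 1)
k(Y, q) = Y + 6*q (k(Y, q) = 1*Y + 6*q = Y + 6*q)
h(c, d) = c*(-4 + c) (h(c, d) = (-4 + c)*c = c*(-4 + c))
((5*5)*h(k(-4, 6), -2*(-2)))*42 = ((5*5)*((-4 + 6*6)*(-4 + (-4 + 6*6))))*42 = (25*((-4 + 36)*(-4 + (-4 + 36))))*42 = (25*(32*(-4 + 32)))*42 = (25*(32*28))*42 = (25*896)*42 = 22400*42 = 940800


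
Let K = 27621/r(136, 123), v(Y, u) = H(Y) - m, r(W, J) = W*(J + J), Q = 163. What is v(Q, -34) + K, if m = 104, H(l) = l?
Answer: 667175/11152 ≈ 59.826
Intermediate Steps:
r(W, J) = 2*J*W (r(W, J) = W*(2*J) = 2*J*W)
v(Y, u) = -104 + Y (v(Y, u) = Y - 1*104 = Y - 104 = -104 + Y)
K = 9207/11152 (K = 27621/((2*123*136)) = 27621/33456 = 27621*(1/33456) = 9207/11152 ≈ 0.82559)
v(Q, -34) + K = (-104 + 163) + 9207/11152 = 59 + 9207/11152 = 667175/11152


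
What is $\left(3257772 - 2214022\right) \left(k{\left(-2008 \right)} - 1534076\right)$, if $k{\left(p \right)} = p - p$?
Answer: $-1601191825000$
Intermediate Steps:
$k{\left(p \right)} = 0$
$\left(3257772 - 2214022\right) \left(k{\left(-2008 \right)} - 1534076\right) = \left(3257772 - 2214022\right) \left(0 - 1534076\right) = 1043750 \left(-1534076\right) = -1601191825000$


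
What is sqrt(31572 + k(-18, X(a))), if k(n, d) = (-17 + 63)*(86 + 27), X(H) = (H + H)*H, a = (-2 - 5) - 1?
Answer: sqrt(36770) ≈ 191.76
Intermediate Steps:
a = -8 (a = -7 - 1 = -8)
X(H) = 2*H**2 (X(H) = (2*H)*H = 2*H**2)
k(n, d) = 5198 (k(n, d) = 46*113 = 5198)
sqrt(31572 + k(-18, X(a))) = sqrt(31572 + 5198) = sqrt(36770)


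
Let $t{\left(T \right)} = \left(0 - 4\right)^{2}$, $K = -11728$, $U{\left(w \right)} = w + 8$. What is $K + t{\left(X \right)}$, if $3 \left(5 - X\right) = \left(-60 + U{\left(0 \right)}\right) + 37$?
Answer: $-11712$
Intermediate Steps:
$U{\left(w \right)} = 8 + w$
$X = 10$ ($X = 5 - \frac{\left(-60 + \left(8 + 0\right)\right) + 37}{3} = 5 - \frac{\left(-60 + 8\right) + 37}{3} = 5 - \frac{-52 + 37}{3} = 5 - -5 = 5 + 5 = 10$)
$t{\left(T \right)} = 16$ ($t{\left(T \right)} = \left(-4\right)^{2} = 16$)
$K + t{\left(X \right)} = -11728 + 16 = -11712$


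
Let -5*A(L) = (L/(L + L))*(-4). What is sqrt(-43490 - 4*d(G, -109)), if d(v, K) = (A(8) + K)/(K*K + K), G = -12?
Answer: 53*I*sqrt(41387845)/1635 ≈ 208.54*I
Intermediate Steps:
A(L) = 2/5 (A(L) = -L/(L + L)*(-4)/5 = -L/((2*L))*(-4)/5 = -L*(1/(2*L))*(-4)/5 = -(-4)/10 = -1/5*(-2) = 2/5)
d(v, K) = (2/5 + K)/(K + K**2) (d(v, K) = (2/5 + K)/(K*K + K) = (2/5 + K)/(K**2 + K) = (2/5 + K)/(K + K**2))
sqrt(-43490 - 4*d(G, -109)) = sqrt(-43490 - 4*(2/5 - 109)/((-109)*(1 - 109))) = sqrt(-43490 - (-4)*(-543)/(109*(-108)*5)) = sqrt(-43490 - (-4)*(-1)*(-543)/(109*108*5)) = sqrt(-43490 - 4*(-181/19620)) = sqrt(-43490 + 181/4905) = sqrt(-213318269/4905) = 53*I*sqrt(41387845)/1635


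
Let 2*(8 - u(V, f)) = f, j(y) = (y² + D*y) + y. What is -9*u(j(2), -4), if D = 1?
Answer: -90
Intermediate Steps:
j(y) = y² + 2*y (j(y) = (y² + 1*y) + y = (y² + y) + y = (y + y²) + y = y² + 2*y)
u(V, f) = 8 - f/2
-9*u(j(2), -4) = -9*(8 - ½*(-4)) = -9*(8 + 2) = -9*10 = -90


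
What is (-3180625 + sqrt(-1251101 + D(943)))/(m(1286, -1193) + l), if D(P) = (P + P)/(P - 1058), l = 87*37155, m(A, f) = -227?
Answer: -3180625/3232258 + I*sqrt(31277935)/16161290 ≈ -0.98403 + 0.00034605*I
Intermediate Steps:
l = 3232485
D(P) = 2*P/(-1058 + P) (D(P) = (2*P)/(-1058 + P) = 2*P/(-1058 + P))
(-3180625 + sqrt(-1251101 + D(943)))/(m(1286, -1193) + l) = (-3180625 + sqrt(-1251101 + 2*943/(-1058 + 943)))/(-227 + 3232485) = (-3180625 + sqrt(-1251101 + 2*943/(-115)))/3232258 = (-3180625 + sqrt(-1251101 + 2*943*(-1/115)))*(1/3232258) = (-3180625 + sqrt(-1251101 - 82/5))*(1/3232258) = (-3180625 + sqrt(-6255587/5))*(1/3232258) = (-3180625 + I*sqrt(31277935)/5)*(1/3232258) = -3180625/3232258 + I*sqrt(31277935)/16161290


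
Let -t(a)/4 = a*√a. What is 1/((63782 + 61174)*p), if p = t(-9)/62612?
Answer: -15653*I/3373812 ≈ -0.0046396*I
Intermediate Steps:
t(a) = -4*a^(3/2) (t(a) = -4*a*√a = -4*a^(3/2))
p = 27*I/15653 (p = -(-108)*I/62612 = -(-108)*I*(1/62612) = (108*I)*(1/62612) = 27*I/15653 ≈ 0.0017249*I)
1/((63782 + 61174)*p) = 1/((63782 + 61174)*((27*I/15653))) = (-15653*I/27)/124956 = -15653*I/3373812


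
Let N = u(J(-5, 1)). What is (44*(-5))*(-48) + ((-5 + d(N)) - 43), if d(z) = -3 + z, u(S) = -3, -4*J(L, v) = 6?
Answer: 10506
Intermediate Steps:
J(L, v) = -3/2 (J(L, v) = -¼*6 = -3/2)
N = -3
(44*(-5))*(-48) + ((-5 + d(N)) - 43) = (44*(-5))*(-48) + ((-5 + (-3 - 3)) - 43) = -220*(-48) + ((-5 - 6) - 43) = 10560 + (-11 - 43) = 10560 - 54 = 10506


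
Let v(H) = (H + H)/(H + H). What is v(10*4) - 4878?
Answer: -4877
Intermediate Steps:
v(H) = 1 (v(H) = (2*H)/((2*H)) = (2*H)*(1/(2*H)) = 1)
v(10*4) - 4878 = 1 - 4878 = -4877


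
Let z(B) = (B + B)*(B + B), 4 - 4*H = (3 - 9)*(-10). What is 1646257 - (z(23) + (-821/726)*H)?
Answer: 596817436/363 ≈ 1.6441e+6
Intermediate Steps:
H = -14 (H = 1 - (3 - 9)*(-10)/4 = 1 - (-3)*(-10)/2 = 1 - ¼*60 = 1 - 15 = -14)
z(B) = 4*B² (z(B) = (2*B)*(2*B) = 4*B²)
1646257 - (z(23) + (-821/726)*H) = 1646257 - (4*23² - 821/726*(-14)) = 1646257 - (4*529 - 821*1/726*(-14)) = 1646257 - (2116 - 821/726*(-14)) = 1646257 - (2116 + 5747/363) = 1646257 - 1*773855/363 = 1646257 - 773855/363 = 596817436/363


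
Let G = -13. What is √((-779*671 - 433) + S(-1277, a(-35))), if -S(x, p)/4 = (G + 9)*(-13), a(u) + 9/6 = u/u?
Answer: 15*I*√2326 ≈ 723.43*I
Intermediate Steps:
a(u) = -½ (a(u) = -3/2 + u/u = -3/2 + 1 = -½)
S(x, p) = -208 (S(x, p) = -4*(-13 + 9)*(-13) = -(-16)*(-13) = -4*52 = -208)
√((-779*671 - 433) + S(-1277, a(-35))) = √((-779*671 - 433) - 208) = √((-522709 - 433) - 208) = √(-523142 - 208) = √(-523350) = 15*I*√2326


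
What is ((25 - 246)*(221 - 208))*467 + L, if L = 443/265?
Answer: -355547672/265 ≈ -1.3417e+6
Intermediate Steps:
L = 443/265 (L = 443*(1/265) = 443/265 ≈ 1.6717)
((25 - 246)*(221 - 208))*467 + L = ((25 - 246)*(221 - 208))*467 + 443/265 = -221*13*467 + 443/265 = -2873*467 + 443/265 = -1341691 + 443/265 = -355547672/265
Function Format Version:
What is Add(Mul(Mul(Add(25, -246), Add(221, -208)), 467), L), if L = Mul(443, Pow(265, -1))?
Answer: Rational(-355547672, 265) ≈ -1.3417e+6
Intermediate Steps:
L = Rational(443, 265) (L = Mul(443, Rational(1, 265)) = Rational(443, 265) ≈ 1.6717)
Add(Mul(Mul(Add(25, -246), Add(221, -208)), 467), L) = Add(Mul(Mul(Add(25, -246), Add(221, -208)), 467), Rational(443, 265)) = Add(Mul(Mul(-221, 13), 467), Rational(443, 265)) = Add(Mul(-2873, 467), Rational(443, 265)) = Add(-1341691, Rational(443, 265)) = Rational(-355547672, 265)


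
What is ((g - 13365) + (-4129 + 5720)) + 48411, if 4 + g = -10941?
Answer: 25692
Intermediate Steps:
g = -10945 (g = -4 - 10941 = -10945)
((g - 13365) + (-4129 + 5720)) + 48411 = ((-10945 - 13365) + (-4129 + 5720)) + 48411 = (-24310 + 1591) + 48411 = -22719 + 48411 = 25692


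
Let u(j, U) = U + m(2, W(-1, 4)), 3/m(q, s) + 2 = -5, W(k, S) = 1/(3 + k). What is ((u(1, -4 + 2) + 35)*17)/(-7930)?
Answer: -1938/27755 ≈ -0.069825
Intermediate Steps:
m(q, s) = -3/7 (m(q, s) = 3/(-2 - 5) = 3/(-7) = 3*(-1/7) = -3/7)
u(j, U) = -3/7 + U (u(j, U) = U - 3/7 = -3/7 + U)
((u(1, -4 + 2) + 35)*17)/(-7930) = (((-3/7 + (-4 + 2)) + 35)*17)/(-7930) = (((-3/7 - 2) + 35)*17)*(-1/7930) = ((-17/7 + 35)*17)*(-1/7930) = ((228/7)*17)*(-1/7930) = (3876/7)*(-1/7930) = -1938/27755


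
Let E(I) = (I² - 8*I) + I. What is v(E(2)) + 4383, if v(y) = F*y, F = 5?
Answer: 4333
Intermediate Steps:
E(I) = I² - 7*I
v(y) = 5*y
v(E(2)) + 4383 = 5*(2*(-7 + 2)) + 4383 = 5*(2*(-5)) + 4383 = 5*(-10) + 4383 = -50 + 4383 = 4333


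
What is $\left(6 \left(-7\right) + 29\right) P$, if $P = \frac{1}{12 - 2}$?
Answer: $- \frac{13}{10} \approx -1.3$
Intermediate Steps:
$P = \frac{1}{10} \approx 0.1$
$\left(6 \left(-7\right) + 29\right) P = \left(6 \left(-7\right) + 29\right) \frac{1}{10} = \left(-42 + 29\right) \frac{1}{10} = \left(-13\right) \frac{1}{10} = - \frac{13}{10}$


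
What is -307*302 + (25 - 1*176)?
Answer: -92865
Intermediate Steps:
-307*302 + (25 - 1*176) = -92714 + (25 - 176) = -92714 - 151 = -92865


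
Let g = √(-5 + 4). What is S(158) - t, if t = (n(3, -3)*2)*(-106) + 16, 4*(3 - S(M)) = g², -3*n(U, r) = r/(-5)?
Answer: -1103/20 ≈ -55.150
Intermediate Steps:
n(U, r) = r/15 (n(U, r) = -r/(3*(-5)) = -r*(-1)/(3*5) = -(-1)*r/15 = r/15)
g = I (g = √(-1) = I ≈ 1.0*I)
S(M) = 13/4 (S(M) = 3 - I²/4 = 3 - ¼*(-1) = 3 + ¼ = 13/4)
t = 292/5 (t = (((1/15)*(-3))*2)*(-106) + 16 = -⅕*2*(-106) + 16 = -⅖*(-106) + 16 = 212/5 + 16 = 292/5 ≈ 58.400)
S(158) - t = 13/4 - 1*292/5 = 13/4 - 292/5 = -1103/20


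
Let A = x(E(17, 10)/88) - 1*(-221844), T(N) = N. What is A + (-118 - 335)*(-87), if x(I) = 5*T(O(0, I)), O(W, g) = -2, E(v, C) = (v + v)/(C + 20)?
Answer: 261245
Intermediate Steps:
E(v, C) = 2*v/(20 + C) (E(v, C) = (2*v)/(20 + C) = 2*v/(20 + C))
x(I) = -10 (x(I) = 5*(-2) = -10)
A = 221834 (A = -10 - 1*(-221844) = -10 + 221844 = 221834)
A + (-118 - 335)*(-87) = 221834 + (-118 - 335)*(-87) = 221834 - 453*(-87) = 221834 + 39411 = 261245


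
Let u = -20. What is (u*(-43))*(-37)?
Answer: -31820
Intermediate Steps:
(u*(-43))*(-37) = -20*(-43)*(-37) = 860*(-37) = -31820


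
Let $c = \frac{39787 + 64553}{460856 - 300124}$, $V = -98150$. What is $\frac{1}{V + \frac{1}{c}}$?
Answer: $- \frac{26085}{2560202567} \approx -1.0189 \cdot 10^{-5}$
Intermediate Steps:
$c = \frac{26085}{40183}$ ($c = \frac{104340}{160732} = 104340 \cdot \frac{1}{160732} = \frac{26085}{40183} \approx 0.64915$)
$\frac{1}{V + \frac{1}{c}} = \frac{1}{-98150 + \frac{1}{\frac{26085}{40183}}} = \frac{1}{-98150 + \frac{40183}{26085}} = \frac{1}{- \frac{2560202567}{26085}} = - \frac{26085}{2560202567}$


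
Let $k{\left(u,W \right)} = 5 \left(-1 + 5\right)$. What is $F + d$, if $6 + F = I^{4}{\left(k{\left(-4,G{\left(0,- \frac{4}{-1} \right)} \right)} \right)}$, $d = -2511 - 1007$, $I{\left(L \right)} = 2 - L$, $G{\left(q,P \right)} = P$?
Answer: $101452$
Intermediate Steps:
$k{\left(u,W \right)} = 20$ ($k{\left(u,W \right)} = 5 \cdot 4 = 20$)
$d = -3518$
$F = 104970$ ($F = -6 + \left(2 - 20\right)^{4} = -6 + \left(-18\right)^{4} = -6 + 104976 = 104970$)
$F + d = 104970 - 3518 = 101452$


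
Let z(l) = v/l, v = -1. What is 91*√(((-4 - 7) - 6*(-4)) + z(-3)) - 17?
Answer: -17 + 182*√30/3 ≈ 315.29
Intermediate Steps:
z(l) = -1/l
91*√(((-4 - 7) - 6*(-4)) + z(-3)) - 17 = 91*√(((-4 - 7) - 6*(-4)) - 1/(-3)) - 17 = 91*√((-11 + 24) - 1*(-⅓)) - 17 = 91*√(13 + ⅓) - 17 = 91*√(40/3) - 17 = 91*(2*√30/3) - 17 = 182*√30/3 - 17 = -17 + 182*√30/3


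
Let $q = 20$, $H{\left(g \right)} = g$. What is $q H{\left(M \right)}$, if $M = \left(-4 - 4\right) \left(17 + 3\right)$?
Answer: $-3200$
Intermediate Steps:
$M = -160$ ($M = \left(-8\right) 20 = -160$)
$q H{\left(M \right)} = 20 \left(-160\right) = -3200$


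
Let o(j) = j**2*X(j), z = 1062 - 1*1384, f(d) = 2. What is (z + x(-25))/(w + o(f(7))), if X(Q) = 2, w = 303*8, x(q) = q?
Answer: -347/2432 ≈ -0.14268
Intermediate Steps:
w = 2424
z = -322 (z = 1062 - 1384 = -322)
o(j) = 2*j**2 (o(j) = j**2*2 = 2*j**2)
(z + x(-25))/(w + o(f(7))) = (-322 - 25)/(2424 + 2*2**2) = -347/(2424 + 2*4) = -347/(2424 + 8) = -347/2432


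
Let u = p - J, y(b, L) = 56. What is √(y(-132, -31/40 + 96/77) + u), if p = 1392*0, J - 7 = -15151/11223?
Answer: √704652266/3741 ≈ 7.0958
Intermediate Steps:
J = 63410/11223 (J = 7 - 15151/11223 = 63410/11223 ≈ 5.6500)
p = 0
u = -63410/11223 (u = 0 - 1*63410/11223 = 0 - 63410/11223 = -63410/11223 ≈ -5.6500)
√(y(-132, -31/40 + 96/77) + u) = √(56 - 63410/11223) = √(565078/11223) = √704652266/3741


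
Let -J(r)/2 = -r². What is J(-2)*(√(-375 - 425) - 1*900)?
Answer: -7200 + 160*I*√2 ≈ -7200.0 + 226.27*I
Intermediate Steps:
J(r) = 2*r² (J(r) = -(-2)*r² = 2*r²)
J(-2)*(√(-375 - 425) - 1*900) = (2*(-2)²)*(√(-375 - 425) - 1*900) = (2*4)*(√(-800) - 900) = 8*(20*I*√2 - 900) = 8*(-900 + 20*I*√2) = -7200 + 160*I*√2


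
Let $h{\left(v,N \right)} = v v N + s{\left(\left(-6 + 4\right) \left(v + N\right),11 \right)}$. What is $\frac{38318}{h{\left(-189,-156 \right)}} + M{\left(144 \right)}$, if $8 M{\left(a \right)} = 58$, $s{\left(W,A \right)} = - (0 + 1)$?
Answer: $\frac{161448561}{22289908} \approx 7.2431$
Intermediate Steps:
$s{\left(W,A \right)} = -1$ ($s{\left(W,A \right)} = \left(-1\right) 1 = -1$)
$M{\left(a \right)} = \frac{29}{4}$ ($M{\left(a \right)} = \frac{1}{8} \cdot 58 = \frac{29}{4}$)
$h{\left(v,N \right)} = -1 + N v^{2}$ ($h{\left(v,N \right)} = v v N - 1 = v^{2} N - 1 = N v^{2} - 1 = -1 + N v^{2}$)
$\frac{38318}{h{\left(-189,-156 \right)}} + M{\left(144 \right)} = \frac{38318}{-1 - 156 \left(-189\right)^{2}} + \frac{29}{4} = \frac{38318}{-1 - 5572476} + \frac{29}{4} = \frac{38318}{-5572477} + \frac{29}{4} = 38318 \left(- \frac{1}{5572477}\right) + \frac{29}{4} = - \frac{38318}{5572477} + \frac{29}{4} = \frac{161448561}{22289908}$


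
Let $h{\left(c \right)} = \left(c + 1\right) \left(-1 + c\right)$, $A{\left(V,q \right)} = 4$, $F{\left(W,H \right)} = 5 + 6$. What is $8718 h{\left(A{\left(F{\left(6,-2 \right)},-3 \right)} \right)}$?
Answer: $130770$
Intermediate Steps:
$F{\left(W,H \right)} = 11$
$h{\left(c \right)} = \left(1 + c\right) \left(-1 + c\right)$
$8718 h{\left(A{\left(F{\left(6,-2 \right)},-3 \right)} \right)} = 8718 \left(-1 + 4^{2}\right) = 8718 \left(-1 + 16\right) = 8718 \cdot 15 = 130770$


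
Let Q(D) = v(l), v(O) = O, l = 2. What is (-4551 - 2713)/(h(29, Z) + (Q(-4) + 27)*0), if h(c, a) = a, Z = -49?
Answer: 7264/49 ≈ 148.24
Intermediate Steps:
Q(D) = 2
(-4551 - 2713)/(h(29, Z) + (Q(-4) + 27)*0) = (-4551 - 2713)/(-49 + (2 + 27)*0) = -7264/(-49 + 29*0) = -7264/(-49 + 0) = -7264/(-49) = -7264*(-1/49) = 7264/49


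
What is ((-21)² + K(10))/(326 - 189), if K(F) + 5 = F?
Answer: 446/137 ≈ 3.2555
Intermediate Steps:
K(F) = -5 + F
((-21)² + K(10))/(326 - 189) = ((-21)² + (-5 + 10))/(326 - 189) = (441 + 5)/137 = 446*(1/137) = 446/137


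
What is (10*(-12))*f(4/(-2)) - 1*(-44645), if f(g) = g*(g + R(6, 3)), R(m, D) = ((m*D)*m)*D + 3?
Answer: 122645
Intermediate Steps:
R(m, D) = 3 + D²*m² (R(m, D) = ((D*m)*m)*D + 3 = (D*m²)*D + 3 = D²*m² + 3 = 3 + D²*m²)
f(g) = g*(327 + g) (f(g) = g*(g + (3 + 3²*6²)) = g*(g + (3 + 9*36)) = g*(g + (3 + 324)) = g*(g + 327) = g*(327 + g))
(10*(-12))*f(4/(-2)) - 1*(-44645) = (10*(-12))*((4/(-2))*(327 + 4/(-2))) - 1*(-44645) = -120*4*(-½)*(327 + 4*(-½)) + 44645 = -(-240)*(327 - 2) + 44645 = -(-240)*325 + 44645 = -120*(-650) + 44645 = 78000 + 44645 = 122645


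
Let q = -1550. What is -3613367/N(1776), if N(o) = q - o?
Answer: 3613367/3326 ≈ 1086.4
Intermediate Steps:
N(o) = -1550 - o
-3613367/N(1776) = -3613367/(-1550 - 1*1776) = -3613367/(-1550 - 1776) = -3613367/(-3326) = -3613367*(-1/3326) = 3613367/3326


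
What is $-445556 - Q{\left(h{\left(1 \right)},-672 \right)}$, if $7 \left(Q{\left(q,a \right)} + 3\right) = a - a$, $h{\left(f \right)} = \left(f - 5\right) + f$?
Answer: $-445553$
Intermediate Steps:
$h{\left(f \right)} = -5 + 2 f$ ($h{\left(f \right)} = \left(f - 5\right) + f = \left(-5 + f\right) + f = -5 + 2 f$)
$Q{\left(q,a \right)} = -3$ ($Q{\left(q,a \right)} = -3 + \frac{a - a}{7} = -3 + \frac{1}{7} \cdot 0 = -3 + 0 = -3$)
$-445556 - Q{\left(h{\left(1 \right)},-672 \right)} = -445556 - -3 = -445556 + 3 = -445553$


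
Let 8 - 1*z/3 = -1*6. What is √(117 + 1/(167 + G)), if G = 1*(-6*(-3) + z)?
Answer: 8*√94205/227 ≈ 10.817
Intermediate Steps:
z = 42 (z = 24 - (-3)*6 = 24 - 3*(-6) = 24 + 18 = 42)
G = 60 (G = 1*(-6*(-3) + 42) = 1*(18 + 42) = 1*60 = 60)
√(117 + 1/(167 + G)) = √(117 + 1/(167 + 60)) = √(117 + 1/227) = √(26560/227) = 8*√94205/227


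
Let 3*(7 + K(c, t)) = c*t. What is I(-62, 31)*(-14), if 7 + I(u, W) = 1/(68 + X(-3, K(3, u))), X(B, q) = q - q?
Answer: 3325/34 ≈ 97.794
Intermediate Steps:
K(c, t) = -7 + c*t/3 (K(c, t) = -7 + (c*t)/3 = -7 + c*t/3)
X(B, q) = 0
I(u, W) = -475/68 (I(u, W) = -7 + 1/(68 + 0) = -7 + 1/68 = -475/68)
I(-62, 31)*(-14) = -475/68*(-14) = 3325/34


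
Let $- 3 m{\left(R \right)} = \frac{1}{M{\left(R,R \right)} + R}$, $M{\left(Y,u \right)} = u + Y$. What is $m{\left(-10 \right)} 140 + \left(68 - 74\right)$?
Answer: $- \frac{40}{9} \approx -4.4444$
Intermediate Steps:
$M{\left(Y,u \right)} = Y + u$
$m{\left(R \right)} = - \frac{1}{9 R}$ ($m{\left(R \right)} = - \frac{1}{3 \left(\left(R + R\right) + R\right)} = - \frac{1}{3 \left(2 R + R\right)} = - \frac{1}{3 \cdot 3 R} = - \frac{\frac{1}{3} \frac{1}{R}}{3} = - \frac{1}{9 R}$)
$m{\left(-10 \right)} 140 + \left(68 - 74\right) = - \frac{1}{9 \left(-10\right)} 140 + \left(68 - 74\right) = \left(- \frac{1}{9}\right) \left(- \frac{1}{10}\right) 140 - 6 = \frac{1}{90} \cdot 140 - 6 = \frac{14}{9} - 6 = - \frac{40}{9}$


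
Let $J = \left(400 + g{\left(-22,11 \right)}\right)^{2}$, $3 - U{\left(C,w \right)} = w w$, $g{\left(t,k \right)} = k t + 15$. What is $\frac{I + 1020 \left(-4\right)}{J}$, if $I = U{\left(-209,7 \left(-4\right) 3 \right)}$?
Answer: $- \frac{11133}{29929} \approx -0.37198$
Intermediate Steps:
$g{\left(t,k \right)} = 15 + k t$
$U{\left(C,w \right)} = 3 - w^{2}$ ($U{\left(C,w \right)} = 3 - w w = 3 - w^{2}$)
$J = 29929$ ($J = \left(400 + \left(15 + 11 \left(-22\right)\right)\right)^{2} = \left(400 + \left(15 - 242\right)\right)^{2} = \left(400 - 227\right)^{2} = 173^{2} = 29929$)
$I = -7053$ ($I = 3 - \left(7 \left(-4\right) 3\right)^{2} = 3 - \left(\left(-28\right) 3\right)^{2} = 3 - \left(-84\right)^{2} = 3 - 7056 = -7053$)
$\frac{I + 1020 \left(-4\right)}{J} = \frac{-7053 + 1020 \left(-4\right)}{29929} = \left(-7053 - 4080\right) \frac{1}{29929} = \left(-11133\right) \frac{1}{29929} = - \frac{11133}{29929}$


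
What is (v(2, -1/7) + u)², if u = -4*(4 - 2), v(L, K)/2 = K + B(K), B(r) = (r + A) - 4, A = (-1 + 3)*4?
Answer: 16/49 ≈ 0.32653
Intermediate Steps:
A = 8 (A = 2*4 = 8)
B(r) = 4 + r (B(r) = (r + 8) - 4 = (8 + r) - 4 = 4 + r)
v(L, K) = 8 + 4*K (v(L, K) = 2*(K + (4 + K)) = 2*(4 + 2*K) = 8 + 4*K)
u = -8 (u = -4*2 = -8)
(v(2, -1/7) + u)² = ((8 + 4*(-1/7)) - 8)² = ((8 + 4*(-1*⅐)) - 8)² = ((8 + 4*(-⅐)) - 8)² = ((8 - 4/7) - 8)² = (52/7 - 8)² = (-4/7)² = 16/49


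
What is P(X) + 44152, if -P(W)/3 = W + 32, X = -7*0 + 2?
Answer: 44050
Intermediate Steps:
X = 2 (X = 0 + 2 = 2)
P(W) = -96 - 3*W (P(W) = -3*(W + 32) = -3*(32 + W) = -96 - 3*W)
P(X) + 44152 = (-96 - 3*2) + 44152 = (-96 - 6) + 44152 = -102 + 44152 = 44050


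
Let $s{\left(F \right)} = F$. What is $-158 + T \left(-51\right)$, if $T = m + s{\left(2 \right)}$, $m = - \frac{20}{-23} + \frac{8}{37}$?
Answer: $- \frac{268384}{851} \approx -315.38$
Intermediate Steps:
$m = \frac{924}{851}$ ($m = \left(-20\right) \left(- \frac{1}{23}\right) + 8 \cdot \frac{1}{37} = \frac{20}{23} + \frac{8}{37} = \frac{924}{851} \approx 1.0858$)
$T = \frac{2626}{851}$ ($T = \frac{924}{851} + 2 = \frac{2626}{851} \approx 3.0858$)
$-158 + T \left(-51\right) = -158 + \frac{2626}{851} \left(-51\right) = -158 - \frac{133926}{851} = - \frac{268384}{851}$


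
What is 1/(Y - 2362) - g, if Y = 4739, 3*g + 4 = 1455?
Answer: -3449024/7131 ≈ -483.67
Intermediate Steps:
g = 1451/3 (g = -4/3 + (⅓)*1455 = -4/3 + 485 = 1451/3 ≈ 483.67)
1/(Y - 2362) - g = 1/(4739 - 2362) - 1*1451/3 = 1/2377 - 1451/3 = -3449024/7131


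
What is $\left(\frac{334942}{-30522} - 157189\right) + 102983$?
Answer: $- \frac{827405237}{15261} \approx -54217.0$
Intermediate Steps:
$\left(\frac{334942}{-30522} - 157189\right) + 102983 = \left(334942 \left(- \frac{1}{30522}\right) - 157189\right) + 102983 = \left(- \frac{167471}{15261} - 157189\right) + 102983 = - \frac{2399028800}{15261} + 102983 = - \frac{827405237}{15261}$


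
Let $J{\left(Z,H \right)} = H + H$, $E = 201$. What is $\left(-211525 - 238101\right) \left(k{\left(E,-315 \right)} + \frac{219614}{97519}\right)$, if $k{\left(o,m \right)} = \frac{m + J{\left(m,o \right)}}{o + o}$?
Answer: $- \frac{7251641641851}{6533773} \approx -1.1099 \cdot 10^{6}$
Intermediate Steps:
$J{\left(Z,H \right)} = 2 H$
$k{\left(o,m \right)} = \frac{m + 2 o}{2 o}$ ($k{\left(o,m \right)} = \frac{m + 2 o}{o + o} = \frac{m + 2 o}{2 o}$)
$\left(-211525 - 238101\right) \left(k{\left(E,-315 \right)} + \frac{219614}{97519}\right) = \left(-211525 - 238101\right) \left(\frac{201 + \frac{1}{2} \left(-315\right)}{201} + \frac{219614}{97519}\right) = - 449626 \left(\frac{201 - \frac{315}{2}}{201} + 219614 \cdot \frac{1}{97519}\right) = - 449626 \left(\frac{1}{201} \cdot \frac{87}{2} + \frac{219614}{97519}\right) = - 449626 \left(\frac{29}{134} + \frac{219614}{97519}\right) = \left(-449626\right) \frac{32256327}{13067546} = - \frac{7251641641851}{6533773}$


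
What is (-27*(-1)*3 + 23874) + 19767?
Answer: 43722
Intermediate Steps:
(-27*(-1)*3 + 23874) + 19767 = (27*3 + 23874) + 19767 = (81 + 23874) + 19767 = 23955 + 19767 = 43722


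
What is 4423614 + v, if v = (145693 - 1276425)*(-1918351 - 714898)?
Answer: 2977503331882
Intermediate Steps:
v = 2977498908268 (v = -1130732*(-2633249) = 2977498908268)
4423614 + v = 4423614 + 2977498908268 = 2977503331882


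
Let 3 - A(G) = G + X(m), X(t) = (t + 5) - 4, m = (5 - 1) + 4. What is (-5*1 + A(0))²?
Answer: 121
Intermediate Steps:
m = 8 (m = 4 + 4 = 8)
X(t) = 1 + t (X(t) = (5 + t) - 4 = 1 + t)
A(G) = -6 - G (A(G) = 3 - (G + (1 + 8)) = 3 - (G + 9) = 3 - (9 + G) = 3 + (-9 - G) = -6 - G)
(-5*1 + A(0))² = (-5*1 + (-6 - 1*0))² = (-5 + (-6 + 0))² = (-5 - 6)² = (-11)² = 121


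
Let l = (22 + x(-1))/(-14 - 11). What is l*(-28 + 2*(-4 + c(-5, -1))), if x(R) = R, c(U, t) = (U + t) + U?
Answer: 1218/25 ≈ 48.720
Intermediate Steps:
c(U, t) = t + 2*U
l = -21/25 (l = (22 - 1)/(-14 - 11) = 21/(-25) = 21*(-1/25) = -21/25 ≈ -0.84000)
l*(-28 + 2*(-4 + c(-5, -1))) = -21*(-28 + 2*(-4 + (-1 + 2*(-5))))/25 = -21*(-28 + 2*(-4 + (-1 - 10)))/25 = -21*(-28 + 2*(-4 - 11))/25 = -21*(-28 + 2*(-15))/25 = -21*(-28 - 30)/25 = -21/25*(-58) = 1218/25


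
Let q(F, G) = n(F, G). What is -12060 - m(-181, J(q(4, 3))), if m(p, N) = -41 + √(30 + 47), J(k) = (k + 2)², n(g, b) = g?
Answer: -12019 - √77 ≈ -12028.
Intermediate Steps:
q(F, G) = F
J(k) = (2 + k)²
m(p, N) = -41 + √77
-12060 - m(-181, J(q(4, 3))) = -12060 - (-41 + √77) = -12060 + (41 - √77) = -12019 - √77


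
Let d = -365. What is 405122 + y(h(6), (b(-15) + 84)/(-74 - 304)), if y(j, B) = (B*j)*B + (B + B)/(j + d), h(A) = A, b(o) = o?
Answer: 384831250385/949914 ≈ 4.0512e+5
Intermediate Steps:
y(j, B) = j*B² + 2*B/(-365 + j) (y(j, B) = (B*j)*B + (B + B)/(j - 365) = j*B² + (2*B)/(-365 + j) = j*B² + 2*B/(-365 + j))
405122 + y(h(6), (b(-15) + 84)/(-74 - 304)) = 405122 + ((-15 + 84)/(-74 - 304))*(2 + ((-15 + 84)/(-74 - 304))*6² - 365*(-15 + 84)/(-74 - 304)*6)/(-365 + 6) = 405122 + (69/(-378))*(2 + (69/(-378))*36 - 365*69/(-378)*6)/(-359) = 405122 + (69*(-1/378))*(-1/359)*(2 + (69*(-1/378))*36 - 365*69*(-1/378)*6) = 405122 - 23/126*(-1/359)*(2 - 23/126*36 - 365*(-23/126)*6) = 405122 - 23/126*(-1/359)*(2 - 46/7 + 8395/21) = 405122 - 23/126*(-1/359)*8299/21 = 405122 + 190877/949914 = 384831250385/949914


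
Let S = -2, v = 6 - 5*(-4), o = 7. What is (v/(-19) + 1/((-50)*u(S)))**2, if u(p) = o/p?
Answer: 20529961/11055625 ≈ 1.8570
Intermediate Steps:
v = 26 (v = 6 + 20 = 26)
u(p) = 7/p
(v/(-19) + 1/((-50)*u(S)))**2 = (26/(-19) + 1/((-50)*((7/(-2)))))**2 = (26*(-1/19) - 1/(50*(7*(-1/2))))**2 = (-26/19 - 1/(50*(-7/2)))**2 = (-26/19 - 1/50*(-2/7))**2 = (-26/19 + 1/175)**2 = (-4531/3325)**2 = 20529961/11055625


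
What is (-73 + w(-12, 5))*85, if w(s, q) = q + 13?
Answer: -4675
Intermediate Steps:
w(s, q) = 13 + q
(-73 + w(-12, 5))*85 = (-73 + (13 + 5))*85 = (-73 + 18)*85 = -55*85 = -4675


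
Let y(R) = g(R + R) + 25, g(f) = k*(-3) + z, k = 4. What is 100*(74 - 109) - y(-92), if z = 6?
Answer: -3519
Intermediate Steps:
g(f) = -6 (g(f) = 4*(-3) + 6 = -12 + 6 = -6)
y(R) = 19 (y(R) = -6 + 25 = 19)
100*(74 - 109) - y(-92) = 100*(74 - 109) - 1*19 = 100*(-35) - 19 = -3500 - 19 = -3519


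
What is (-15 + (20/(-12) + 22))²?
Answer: 256/9 ≈ 28.444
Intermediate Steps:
(-15 + (20/(-12) + 22))² = (-15 + (20*(-1/12) + 22))² = (-15 + (-5/3 + 22))² = (-15 + 61/3)² = (16/3)² = 256/9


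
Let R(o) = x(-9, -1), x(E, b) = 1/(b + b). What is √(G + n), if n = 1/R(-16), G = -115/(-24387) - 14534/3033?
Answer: I*√458426521121855/8218419 ≈ 2.6052*I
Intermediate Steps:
x(E, b) = 1/(2*b)
R(o) = -½ (R(o) = (½)/(-1) = (½)*(-1) = -½)
G = -118030621/24655257 (G = -115*(-1/24387) - 14534*1/3033 = 115/24387 - 14534/3033 = -118030621/24655257 ≈ -4.7872)
n = -2 (n = 1/(-½) = -2)
√(G + n) = √(-118030621/24655257 - 2) = √(-167341135/24655257) = I*√458426521121855/8218419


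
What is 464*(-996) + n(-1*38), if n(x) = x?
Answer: -462182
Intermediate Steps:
464*(-996) + n(-1*38) = 464*(-996) - 1*38 = -462144 - 38 = -462182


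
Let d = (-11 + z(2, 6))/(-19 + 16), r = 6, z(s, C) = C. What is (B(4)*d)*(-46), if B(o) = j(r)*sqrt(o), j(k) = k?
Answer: -920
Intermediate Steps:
B(o) = 6*sqrt(o)
d = 5/3 (d = (-11 + 6)/(-19 + 16) = -5/(-3) = -5*(-1/3) = 5/3 ≈ 1.6667)
(B(4)*d)*(-46) = ((6*sqrt(4))*(5/3))*(-46) = ((6*2)*(5/3))*(-46) = (12*(5/3))*(-46) = 20*(-46) = -920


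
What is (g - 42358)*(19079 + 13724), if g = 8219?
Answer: -1119861617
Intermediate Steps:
(g - 42358)*(19079 + 13724) = (8219 - 42358)*(19079 + 13724) = -34139*32803 = -1119861617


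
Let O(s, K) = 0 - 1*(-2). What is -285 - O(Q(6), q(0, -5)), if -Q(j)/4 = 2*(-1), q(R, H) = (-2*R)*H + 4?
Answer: -287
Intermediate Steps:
q(R, H) = 4 - 2*H*R (q(R, H) = -2*H*R + 4 = 4 - 2*H*R)
Q(j) = 8 (Q(j) = -8*(-1) = -4*(-2) = 8)
O(s, K) = 2 (O(s, K) = 0 + 2 = 2)
-285 - O(Q(6), q(0, -5)) = -285 - 1*2 = -285 - 2 = -287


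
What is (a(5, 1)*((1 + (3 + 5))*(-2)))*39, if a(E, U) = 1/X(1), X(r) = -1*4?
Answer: 351/2 ≈ 175.50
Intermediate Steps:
X(r) = -4
a(E, U) = -¼ (a(E, U) = 1/(-4) = -¼)
(a(5, 1)*((1 + (3 + 5))*(-2)))*39 = -(1 + (3 + 5))*(-2)/4*39 = -(1 + 8)*(-2)/4*39 = -9*(-2)/4*39 = -¼*(-18)*39 = (9/2)*39 = 351/2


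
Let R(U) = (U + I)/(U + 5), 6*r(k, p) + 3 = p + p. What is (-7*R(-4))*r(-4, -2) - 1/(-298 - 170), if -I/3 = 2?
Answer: -38219/468 ≈ -81.665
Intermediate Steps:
I = -6 (I = -3*2 = -6)
r(k, p) = -½ + p/3 (r(k, p) = -½ + (p + p)/6 = -½ + (2*p)/6 = -½ + p/3)
R(U) = (-6 + U)/(5 + U) (R(U) = (U - 6)/(U + 5) = (-6 + U)/(5 + U))
(-7*R(-4))*r(-4, -2) - 1/(-298 - 170) = (-7*(-6 - 4)/(5 - 4))*(-½ + (⅓)*(-2)) - 1/(-298 - 170) = (-7*(-10)/1)*(-½ - ⅔) - 1/(-468) = -7*(-10)*(-7/6) - 1*(-1/468) = -7*(-10)*(-7/6) + 1/468 = 70*(-7/6) + 1/468 = -245/3 + 1/468 = -38219/468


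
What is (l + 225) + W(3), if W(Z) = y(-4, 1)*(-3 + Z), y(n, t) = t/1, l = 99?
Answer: 324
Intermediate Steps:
y(n, t) = t (y(n, t) = t*1 = t)
W(Z) = -3 + Z (W(Z) = 1*(-3 + Z) = -3 + Z)
(l + 225) + W(3) = (99 + 225) + (-3 + 3) = 324 + 0 = 324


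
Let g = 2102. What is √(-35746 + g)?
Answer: 2*I*√8411 ≈ 183.42*I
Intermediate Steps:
√(-35746 + g) = √(-35746 + 2102) = √(-33644) = 2*I*√8411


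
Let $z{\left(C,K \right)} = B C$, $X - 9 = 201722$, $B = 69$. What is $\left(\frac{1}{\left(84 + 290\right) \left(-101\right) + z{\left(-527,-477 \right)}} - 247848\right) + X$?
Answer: $- \frac{3418976030}{74137} \approx -46117.0$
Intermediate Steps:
$X = 201731$ ($X = 9 + 201722 = 201731$)
$z{\left(C,K \right)} = 69 C$
$\left(\frac{1}{\left(84 + 290\right) \left(-101\right) + z{\left(-527,-477 \right)}} - 247848\right) + X = \left(\frac{1}{\left(84 + 290\right) \left(-101\right) + 69 \left(-527\right)} - 247848\right) + 201731 = \left(\frac{1}{374 \left(-101\right) - 36363} - 247848\right) + 201731 = \left(\frac{1}{-37774 - 36363} - 247848\right) + 201731 = \left(\frac{1}{-74137} - 247848\right) + 201731 = \left(- \frac{1}{74137} - 247848\right) + 201731 = - \frac{18374707177}{74137} + 201731 = - \frac{3418976030}{74137}$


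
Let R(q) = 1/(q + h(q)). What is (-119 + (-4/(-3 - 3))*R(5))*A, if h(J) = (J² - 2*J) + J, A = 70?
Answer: -124922/15 ≈ -8328.1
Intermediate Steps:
h(J) = J² - J
R(q) = 1/(q + q*(-1 + q))
(-119 + (-4/(-3 - 3))*R(5))*A = (-119 + (-4/(-3 - 3))/5²)*70 = (-119 + (-4/(-6))*(1/25))*70 = (-119 - ⅙*(-4)*(1/25))*70 = (-119 + (⅔)*(1/25))*70 = (-119 + 2/75)*70 = -8923/75*70 = -124922/15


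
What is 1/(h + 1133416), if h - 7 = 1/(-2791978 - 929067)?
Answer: 3721045/4217517987034 ≈ 8.8228e-7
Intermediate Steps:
h = 26047314/3721045 (h = 7 + 1/(-2791978 - 929067) = 7 + 1/(-3721045) = 7 - 1/3721045 = 26047314/3721045 ≈ 7.0000)
1/(h + 1133416) = 1/(26047314/3721045 + 1133416) = 1/(4217517987034/3721045) = 3721045/4217517987034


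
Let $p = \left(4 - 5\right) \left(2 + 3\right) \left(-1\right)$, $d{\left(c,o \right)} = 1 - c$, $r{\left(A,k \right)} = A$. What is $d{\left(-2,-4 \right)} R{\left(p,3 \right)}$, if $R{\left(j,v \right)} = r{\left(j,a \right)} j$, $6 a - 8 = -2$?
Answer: $75$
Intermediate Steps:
$a = 1$ ($a = \frac{4}{3} + \frac{1}{6} \left(-2\right) = \frac{4}{3} - \frac{1}{3} = 1$)
$p = 5$ ($p = \left(-1\right) 5 \left(-1\right) = \left(-5\right) \left(-1\right) = 5$)
$R{\left(j,v \right)} = j^{2}$ ($R{\left(j,v \right)} = j j = j^{2}$)
$d{\left(-2,-4 \right)} R{\left(p,3 \right)} = \left(1 - -2\right) 5^{2} = \left(1 + 2\right) 25 = 3 \cdot 25 = 75$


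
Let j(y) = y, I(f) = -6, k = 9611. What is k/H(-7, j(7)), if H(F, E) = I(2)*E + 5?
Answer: -9611/37 ≈ -259.76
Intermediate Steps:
H(F, E) = 5 - 6*E (H(F, E) = -6*E + 5 = 5 - 6*E)
k/H(-7, j(7)) = 9611/(5 - 6*7) = 9611/(5 - 42) = 9611/(-37) = 9611*(-1/37) = -9611/37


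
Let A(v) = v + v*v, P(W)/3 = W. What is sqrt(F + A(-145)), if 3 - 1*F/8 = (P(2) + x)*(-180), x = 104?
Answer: 2*sqrt(44826) ≈ 423.44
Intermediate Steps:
P(W) = 3*W
A(v) = v + v**2
F = 158424 (F = 24 - 8*(3*2 + 104)*(-180) = 24 - 8*(6 + 104)*(-180) = 24 - 880*(-180) = 24 - 8*(-19800) = 24 + 158400 = 158424)
sqrt(F + A(-145)) = sqrt(158424 - 145*(1 - 145)) = sqrt(158424 - 145*(-144)) = sqrt(158424 + 20880) = sqrt(179304) = 2*sqrt(44826)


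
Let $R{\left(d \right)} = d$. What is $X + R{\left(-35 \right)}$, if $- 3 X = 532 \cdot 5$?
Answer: $- \frac{2765}{3} \approx -921.67$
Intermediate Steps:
$X = - \frac{2660}{3}$ ($X = - \frac{532 \cdot 5}{3} = \left(- \frac{1}{3}\right) 2660 = - \frac{2660}{3} \approx -886.67$)
$X + R{\left(-35 \right)} = - \frac{2660}{3} - 35 = - \frac{2765}{3}$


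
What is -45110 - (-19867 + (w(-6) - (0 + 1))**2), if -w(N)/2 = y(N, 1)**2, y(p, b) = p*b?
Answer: -30572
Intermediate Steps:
y(p, b) = b*p
w(N) = -2*N**2
-45110 - (-19867 + (w(-6) - (0 + 1))**2) = -45110 - (-19867 + (-2*(-6)**2 - (0 + 1))**2) = -45110 - (-19867 + (-2*36 - 1*1)**2) = -45110 - (-19867 + (-72 - 1)**2) = -45110 - (-19867 + (-73)**2) = -45110 - (-19867 + 5329) = -45110 - 1*(-14538) = -45110 + 14538 = -30572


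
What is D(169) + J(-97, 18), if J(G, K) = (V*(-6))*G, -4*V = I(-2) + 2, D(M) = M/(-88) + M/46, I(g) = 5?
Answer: -2057895/2024 ≈ -1016.7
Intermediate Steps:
D(M) = 21*M/2024 (D(M) = M*(-1/88) + M*(1/46) = -M/88 + M/46 = 21*M/2024)
V = -7/4 (V = -(5 + 2)/4 = -¼*7 = -7/4 ≈ -1.7500)
J(G, K) = 21*G/2 (J(G, K) = (-7/4*(-6))*G = 21*G/2)
D(169) + J(-97, 18) = (21/2024)*169 + (21/2)*(-97) = 3549/2024 - 2037/2 = -2057895/2024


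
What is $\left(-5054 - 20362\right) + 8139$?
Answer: $-17277$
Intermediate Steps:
$\left(-5054 - 20362\right) + 8139 = -25416 + 8139 = -17277$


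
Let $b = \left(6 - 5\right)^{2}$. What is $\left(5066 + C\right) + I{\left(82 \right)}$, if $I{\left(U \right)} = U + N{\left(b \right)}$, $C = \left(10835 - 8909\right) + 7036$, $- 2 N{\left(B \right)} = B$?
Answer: $\frac{28219}{2} \approx 14110.0$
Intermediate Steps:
$b = 1$ ($b = 1^{2} = 1$)
$N{\left(B \right)} = - \frac{B}{2}$
$C = 8962$ ($C = 1926 + 7036 = 8962$)
$I{\left(U \right)} = - \frac{1}{2} + U$ ($I{\left(U \right)} = U - \frac{1}{2} = - \frac{1}{2} + U$)
$\left(5066 + C\right) + I{\left(82 \right)} = \left(5066 + 8962\right) + \left(- \frac{1}{2} + 82\right) = 14028 + \frac{163}{2} = \frac{28219}{2}$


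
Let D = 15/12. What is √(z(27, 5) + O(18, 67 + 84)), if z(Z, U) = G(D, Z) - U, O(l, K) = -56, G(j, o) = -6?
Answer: I*√67 ≈ 8.1853*I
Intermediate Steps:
D = 5/4 (D = 15*(1/12) = 5/4 ≈ 1.2500)
z(Z, U) = -6 - U
√(z(27, 5) + O(18, 67 + 84)) = √((-6 - 1*5) - 56) = √((-6 - 5) - 56) = √(-11 - 56) = √(-67) = I*√67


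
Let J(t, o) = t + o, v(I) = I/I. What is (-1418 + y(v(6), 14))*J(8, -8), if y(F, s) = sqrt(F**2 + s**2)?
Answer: 0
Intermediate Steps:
v(I) = 1
J(t, o) = o + t
(-1418 + y(v(6), 14))*J(8, -8) = (-1418 + sqrt(1**2 + 14**2))*(-8 + 8) = (-1418 + sqrt(1 + 196))*0 = (-1418 + sqrt(197))*0 = 0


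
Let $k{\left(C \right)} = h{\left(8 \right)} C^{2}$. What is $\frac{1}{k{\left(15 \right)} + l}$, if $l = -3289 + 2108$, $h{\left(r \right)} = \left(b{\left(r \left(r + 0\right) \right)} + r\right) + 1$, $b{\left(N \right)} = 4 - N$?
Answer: $- \frac{1}{12656} \approx -7.9014 \cdot 10^{-5}$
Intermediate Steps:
$h{\left(r \right)} = 5 + r - r^{2}$ ($h{\left(r \right)} = \left(\left(4 - r \left(r + 0\right)\right) + r\right) + 1 = \left(\left(4 - r r\right) + r\right) + 1 = \left(\left(4 - r^{2}\right) + r\right) + 1 = \left(4 + r - r^{2}\right) + 1 = 5 + r - r^{2}$)
$l = -1181$
$k{\left(C \right)} = - 51 C^{2}$ ($k{\left(C \right)} = \left(5 + 8 - 8^{2}\right) C^{2} = \left(5 + 8 - 64\right) C^{2} = - 51 C^{2}$)
$\frac{1}{k{\left(15 \right)} + l} = \frac{1}{- 51 \cdot 15^{2} - 1181} = \frac{1}{\left(-51\right) 225 - 1181} = \frac{1}{-11475 - 1181} = \frac{1}{-12656} = - \frac{1}{12656}$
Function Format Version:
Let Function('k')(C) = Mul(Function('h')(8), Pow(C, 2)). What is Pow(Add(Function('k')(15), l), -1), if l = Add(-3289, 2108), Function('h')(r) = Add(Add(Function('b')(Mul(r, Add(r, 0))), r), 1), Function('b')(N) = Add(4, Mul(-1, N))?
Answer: Rational(-1, 12656) ≈ -7.9014e-5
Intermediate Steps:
Function('h')(r) = Add(5, r, Mul(-1, Pow(r, 2))) (Function('h')(r) = Add(Add(Add(4, Mul(-1, Mul(r, Add(r, 0)))), r), 1) = Add(Add(Add(4, Mul(-1, Mul(r, r))), r), 1) = Add(Add(Add(4, Mul(-1, Pow(r, 2))), r), 1) = Add(Add(4, r, Mul(-1, Pow(r, 2))), 1) = Add(5, r, Mul(-1, Pow(r, 2))))
l = -1181
Function('k')(C) = Mul(-51, Pow(C, 2)) (Function('k')(C) = Mul(Add(5, 8, Mul(-1, Pow(8, 2))), Pow(C, 2)) = Mul(Add(5, 8, Mul(-1, 64)), Pow(C, 2)) = Mul(Add(5, 8, -64), Pow(C, 2)) = Mul(-51, Pow(C, 2)))
Pow(Add(Function('k')(15), l), -1) = Pow(Add(Mul(-51, Pow(15, 2)), -1181), -1) = Pow(Add(Mul(-51, 225), -1181), -1) = Pow(Add(-11475, -1181), -1) = Pow(-12656, -1) = Rational(-1, 12656)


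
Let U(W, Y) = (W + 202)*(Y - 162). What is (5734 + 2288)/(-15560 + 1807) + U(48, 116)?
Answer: -158167522/13753 ≈ -11501.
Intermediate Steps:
U(W, Y) = (-162 + Y)*(202 + W) (U(W, Y) = (202 + W)*(-162 + Y) = (-162 + Y)*(202 + W))
(5734 + 2288)/(-15560 + 1807) + U(48, 116) = (5734 + 2288)/(-15560 + 1807) + (-32724 - 162*48 + 202*116 + 48*116) = 8022/(-13753) + (-32724 - 7776 + 23432 + 5568) = 8022*(-1/13753) - 11500 = -8022/13753 - 11500 = -158167522/13753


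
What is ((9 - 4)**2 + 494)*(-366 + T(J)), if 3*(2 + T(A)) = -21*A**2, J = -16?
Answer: -1121040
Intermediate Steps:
T(A) = -2 - 7*A**2 (T(A) = -2 + (-21*A**2)/3 = -2 - 7*A**2)
((9 - 4)**2 + 494)*(-366 + T(J)) = ((9 - 4)**2 + 494)*(-366 + (-2 - 7*(-16)**2)) = (5**2 + 494)*(-366 + (-2 - 7*256)) = (25 + 494)*(-366 + (-2 - 1792)) = 519*(-366 - 1794) = 519*(-2160) = -1121040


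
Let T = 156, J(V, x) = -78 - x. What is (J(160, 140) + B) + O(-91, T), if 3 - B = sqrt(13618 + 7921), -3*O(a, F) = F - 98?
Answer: -703/3 - sqrt(21539) ≈ -381.10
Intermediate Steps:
O(a, F) = 98/3 - F/3 (O(a, F) = -(F - 98)/3 = -(-98 + F)/3 = 98/3 - F/3)
B = 3 - sqrt(21539) (B = 3 - sqrt(13618 + 7921) = 3 - sqrt(21539) ≈ -143.76)
(J(160, 140) + B) + O(-91, T) = ((-78 - 1*140) + (3 - sqrt(21539))) + (98/3 - 1/3*156) = ((-78 - 140) + (3 - sqrt(21539))) + (98/3 - 52) = (-218 + (3 - sqrt(21539))) - 58/3 = (-215 - sqrt(21539)) - 58/3 = -703/3 - sqrt(21539)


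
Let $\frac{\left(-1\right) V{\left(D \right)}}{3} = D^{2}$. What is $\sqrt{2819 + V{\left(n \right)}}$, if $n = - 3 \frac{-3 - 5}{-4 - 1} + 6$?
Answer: $\frac{\sqrt{70367}}{5} \approx 53.054$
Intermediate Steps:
$n = \frac{6}{5}$ ($n = - 3 \left(- \frac{8}{-5}\right) + 6 = - 3 \left(\left(-8\right) \left(- \frac{1}{5}\right)\right) + 6 = \left(-3\right) \frac{8}{5} + 6 = - \frac{24}{5} + 6 = \frac{6}{5} \approx 1.2$)
$V{\left(D \right)} = - 3 D^{2}$
$\sqrt{2819 + V{\left(n \right)}} = \sqrt{2819 - 3 \left(\frac{6}{5}\right)^{2}} = \sqrt{2819 - \frac{108}{25}} = \sqrt{\frac{70367}{25}} = \frac{\sqrt{70367}}{5}$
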